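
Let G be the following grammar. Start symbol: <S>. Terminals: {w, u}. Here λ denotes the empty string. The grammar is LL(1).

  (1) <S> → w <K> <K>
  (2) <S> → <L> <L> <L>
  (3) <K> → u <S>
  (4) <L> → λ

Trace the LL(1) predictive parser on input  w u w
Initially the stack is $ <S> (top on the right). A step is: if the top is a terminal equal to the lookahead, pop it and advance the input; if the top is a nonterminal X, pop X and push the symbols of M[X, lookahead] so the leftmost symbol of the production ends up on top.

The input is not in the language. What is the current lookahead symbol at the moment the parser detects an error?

     Stack            Input    Action
  1  $ <S>            w u w $  expand <S> → w <K> <K>
  2  $ <K> <K> w      w u w $  match w
  3  $ <K> <K>        u w $    expand <K> → u <S>
  4  $ <K> <S> u      u w $    match u
  5  $ <K> <S>        w $      expand <S> → w <K> <K>
  6  $ <K> <K> <K> w  w $      match w
  7  $ <K> <K> <K>    $        error: M[<K>, $] is empty

$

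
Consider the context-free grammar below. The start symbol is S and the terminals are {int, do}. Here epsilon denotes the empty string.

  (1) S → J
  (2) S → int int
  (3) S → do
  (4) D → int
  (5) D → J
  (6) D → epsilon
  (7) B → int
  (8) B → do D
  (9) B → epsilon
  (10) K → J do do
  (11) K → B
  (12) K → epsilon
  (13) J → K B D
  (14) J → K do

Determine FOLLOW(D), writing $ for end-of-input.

FIRST(B): from B→int we get {int}; from B→do D we get {do}; from B→epsilon we get {epsilon}. So FIRST(B) = {epsilon, do, int}.
FIRST(S): from S→J we get {epsilon, do, int}; from S→int int we get {int}; from S→do we get {do}. So FIRST(S) = {epsilon, do, int}.
FIRST(D): from D→int we get {int}; from D→J we get {epsilon, do, int}; from D→epsilon we get {epsilon}. So FIRST(D) = {epsilon, do, int}.
FIRST(K): from K→J do do we get {do, int}; from K→B we get {epsilon, do, int}; from K→epsilon we get {epsilon}. So FIRST(K) = {epsilon, do, int}.
FIRST(J): from J→K B D we get {epsilon, do, int}; from J→K do we get {do, int}. So FIRST(J) = {epsilon, do, int}.
FOLLOW(S) includes $ since S is the start symbol.
FOLLOW(S): S appears on no right-hand side. Thus FOLLOW(S) = {$}.
FOLLOW(D): in B→do D, the suffix after D is empty, so FOLLOW(D) ⊇ FOLLOW(B) = {$, do, int}; in J→K B D, the suffix after D is empty, so FOLLOW(D) ⊇ FOLLOW(J) = {$, do, int}. Thus FOLLOW(D) = {$, do, int}.
FOLLOW(J): in S→J, the suffix after J is empty, so FOLLOW(J) ⊇ FOLLOW(S) = {$}; in D→J, the suffix after J is empty, so FOLLOW(J) ⊇ FOLLOW(D) = {$, do, int}; in K→J do do, J is followed by do do with FIRST {do}. Thus FOLLOW(J) = {$, do, int}.
FOLLOW(K): in J→K B D, K is followed by B D with FIRST {epsilon, do, int}; in J→K B D, the suffix after K is nullable, so FOLLOW(K) ⊇ FOLLOW(J) = {$, do, int}; in J→K do, K is followed by do with FIRST {do}. Thus FOLLOW(K) = {$, do, int}.
FOLLOW(B): in K→B, the suffix after B is empty, so FOLLOW(B) ⊇ FOLLOW(K) = {$, do, int}; in J→K B D, B is followed by D with FIRST {epsilon, do, int}; in J→K B D, the suffix after B is nullable, so FOLLOW(B) ⊇ FOLLOW(J) = {$, do, int}. Thus FOLLOW(B) = {$, do, int}.

{$, do, int}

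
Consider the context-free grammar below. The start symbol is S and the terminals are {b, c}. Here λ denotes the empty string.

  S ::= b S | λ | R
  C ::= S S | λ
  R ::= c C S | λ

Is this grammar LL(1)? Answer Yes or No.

No

FIRST(S) = {λ, b, c}
FIRST(C) = {λ, b, c}
FIRST(R) = {λ, c}
FOLLOW(S) = {$, b, c}
FOLLOW(C) = {$, b, c}
FOLLOW(R) = {$, b, c}
Cell M[C, $] receives both C ::= S S and C ::= λ — the grammar is not LL(1).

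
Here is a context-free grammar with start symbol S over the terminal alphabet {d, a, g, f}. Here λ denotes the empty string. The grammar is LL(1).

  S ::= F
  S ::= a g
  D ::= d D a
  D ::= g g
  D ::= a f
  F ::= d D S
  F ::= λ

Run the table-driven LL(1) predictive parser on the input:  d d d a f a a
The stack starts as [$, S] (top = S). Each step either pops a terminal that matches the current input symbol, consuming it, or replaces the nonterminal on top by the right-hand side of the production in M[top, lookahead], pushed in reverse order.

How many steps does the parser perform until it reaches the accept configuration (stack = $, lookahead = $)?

14

      Stack        Input            Action
   1  $ S          d d d a f a a $  expand S ::= F
   2  $ F          d d d a f a a $  expand F ::= d D S
   3  $ S D d      d d d a f a a $  match d
   4  $ S D        d d a f a a $    expand D ::= d D a
   5  $ S a D d    d d a f a a $    match d
   6  $ S a D      d a f a a $      expand D ::= d D a
   7  $ S a a D d  d a f a a $      match d
   8  $ S a a D    a f a a $        expand D ::= a f
   9  $ S a a f a  a f a a $        match a
  10  $ S a a f    f a a $          match f
  11  $ S a a      a a $            match a
  12  $ S a        a $              match a
  13  $ S          $                expand S ::= F
  14  $ F          $                expand F ::= λ
Accept reached after 14 steps.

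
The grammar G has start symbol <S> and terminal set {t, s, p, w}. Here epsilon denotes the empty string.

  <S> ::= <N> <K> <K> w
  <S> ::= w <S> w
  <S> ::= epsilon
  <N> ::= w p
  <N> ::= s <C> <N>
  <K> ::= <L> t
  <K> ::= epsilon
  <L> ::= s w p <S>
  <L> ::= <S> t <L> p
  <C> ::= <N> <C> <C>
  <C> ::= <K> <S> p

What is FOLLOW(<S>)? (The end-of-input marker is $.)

FIRST(<N>) = {s, w}
FIRST(<S>) = {epsilon, s, w}  (via <N> <K> <K> w)
FIRST(<L>) = {s, t, w}  (via <S> t <L> p)
FIRST(<K>) = {epsilon, s, t, w}  (via <L> t)
FIRST(<C>) = {p, s, t, w}  (via <N> <C> <C>, <K> <S> p)
FOLLOW(<S>) includes $ since <S> is the start symbol.
FOLLOW(<N>): in <S>::=<N> <K> <K> w, <N> is followed by <K> <K> w with FIRST {s, t, w}; in <N>::=s <C> <N>, the suffix after <N> is empty (adds nothing new); in <C>::=<N> <C> <C>, <N> is followed by <C> <C> with FIRST {p, s, t, w}. Thus FOLLOW(<N>) = {p, s, t, w}.
FOLLOW(<K>): in <S>::=<N> <K> <K> w (occurrence 1), <K> is followed by <K> w with FIRST {s, t, w}; in <S>::=<N> <K> <K> w (occurrence 2), <K> is followed by w with FIRST {w}; in <C>::=<K> <S> p, <K> is followed by <S> p with FIRST {p, s, w}. Thus FOLLOW(<K>) = {p, s, t, w}.
FOLLOW(<L>): in <K>::=<L> t, <L> is followed by t with FIRST {t}; in <L>::=<S> t <L> p, <L> is followed by p with FIRST {p}. Thus FOLLOW(<L>) = {p, t}.
FOLLOW(<S>): in <S>::=w <S> w, <S> is followed by w with FIRST {w}; in <L>::=s w p <S>, the suffix after <S> is empty, so FOLLOW(<S>) ⊇ FOLLOW(<L>) = {p, t}; in <L>::=<S> t <L> p, <S> is followed by t <L> p with FIRST {t}; in <C>::=<K> <S> p, <S> is followed by p with FIRST {p}. Thus FOLLOW(<S>) = {$, p, t, w}.
FOLLOW(<C>): in <N>::=s <C> <N>, <C> is followed by <N> with FIRST {s, w}; in <C>::=<N> <C> <C> (occurrence 1), <C> is followed by <C> with FIRST {p, s, t, w}; in <C>::=<N> <C> <C> (occurrence 2), the suffix after <C> is empty (adds nothing new). Thus FOLLOW(<C>) = {p, s, t, w}.

{$, p, t, w}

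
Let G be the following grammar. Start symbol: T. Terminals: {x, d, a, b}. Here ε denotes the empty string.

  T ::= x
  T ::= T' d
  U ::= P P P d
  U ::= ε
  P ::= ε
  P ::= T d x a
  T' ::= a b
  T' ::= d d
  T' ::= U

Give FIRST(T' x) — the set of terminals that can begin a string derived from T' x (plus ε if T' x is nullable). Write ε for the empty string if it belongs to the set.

{a, d, x}

FIRST(T): from T::=x we get {x}; from T::=T' d we get {a, d, x}. So FIRST(T) = {a, d, x}.
FIRST(P): from P::=ε we get {ε}; from P::=T d x a we get {a, d, x}. So FIRST(P) = {ε, a, d, x}.
FIRST(U): from U::=P P P d we get {a, d, x}; from U::=ε we get {ε}. So FIRST(U) = {ε, a, d, x}.
FIRST(T'): from T'::=a b we get {a}; from T'::=d d we get {d}; from T'::=U we get {ε, a, d, x}. So FIRST(T') = {ε, a, d, x}.
FIRST(T' x): take FIRST of each symbol in turn, carrying on past any symbol whose FIRST contains ε; result {a, d, x}.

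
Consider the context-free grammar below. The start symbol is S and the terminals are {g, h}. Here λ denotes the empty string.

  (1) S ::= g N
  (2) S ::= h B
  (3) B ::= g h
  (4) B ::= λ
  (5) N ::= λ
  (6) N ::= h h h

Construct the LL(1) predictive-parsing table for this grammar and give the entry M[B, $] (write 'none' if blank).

B ::= λ

FIRST(S) = {g, h}
FIRST(B) = {λ, g}
FIRST(N) = {λ, h}
FOLLOW(S) includes $ since S is the start symbol.
FOLLOW(S): S appears on no right-hand side. Thus FOLLOW(S) = {$}.
FOLLOW(B): in S::=h B, the suffix after B is empty, so FOLLOW(B) ⊇ FOLLOW(S) = {$}. Thus FOLLOW(B) = {$}.
For B ::= g h: FIRST(g h) = {g}, so it goes in M[B, t] for t ∈ {g}.
For B ::= λ: FIRST(λ) = {λ}, so it goes in M[B, t] for t ∈ {}; since λ ∈ FIRST, also for every t ∈ FOLLOW(B) = {$}.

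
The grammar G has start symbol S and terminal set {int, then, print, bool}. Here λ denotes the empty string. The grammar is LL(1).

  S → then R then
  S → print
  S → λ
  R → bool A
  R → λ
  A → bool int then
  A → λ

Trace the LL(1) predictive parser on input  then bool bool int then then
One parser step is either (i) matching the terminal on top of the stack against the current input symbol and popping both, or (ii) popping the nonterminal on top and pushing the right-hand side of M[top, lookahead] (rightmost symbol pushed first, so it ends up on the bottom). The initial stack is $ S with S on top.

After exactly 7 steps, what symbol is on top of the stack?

then

step 1: stack=$ S  input=then bool bool int then then $  — expand S → then R then
step 2: stack=$ then R then  input=then bool bool int then then $  — match then
step 3: stack=$ then R  input=bool bool int then then $  — expand R → bool A
step 4: stack=$ then A bool  input=bool bool int then then $  — match bool
step 5: stack=$ then A  input=bool int then then $  — expand A → bool int then
step 6: stack=$ then then int bool  input=bool int then then $  — match bool
step 7: stack=$ then then int  input=int then then $  — match int
Stack after step 7: $ then then (top = then).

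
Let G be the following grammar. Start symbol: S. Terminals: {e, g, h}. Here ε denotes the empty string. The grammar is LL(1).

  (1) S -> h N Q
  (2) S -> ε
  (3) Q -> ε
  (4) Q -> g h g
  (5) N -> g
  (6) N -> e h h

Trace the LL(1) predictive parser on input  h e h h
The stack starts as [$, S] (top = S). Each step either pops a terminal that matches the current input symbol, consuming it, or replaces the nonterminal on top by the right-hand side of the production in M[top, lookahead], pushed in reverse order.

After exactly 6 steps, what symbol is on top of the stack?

Q

     Stack      Input      Action
  1  $ S        h e h h $  expand S -> h N Q
  2  $ Q N h    h e h h $  match h
  3  $ Q N      e h h $    expand N -> e h h
  4  $ Q h h e  e h h $    match e
  5  $ Q h h    h h $      match h
  6  $ Q h      h $        match h
Stack after step 6: $ Q (top = Q).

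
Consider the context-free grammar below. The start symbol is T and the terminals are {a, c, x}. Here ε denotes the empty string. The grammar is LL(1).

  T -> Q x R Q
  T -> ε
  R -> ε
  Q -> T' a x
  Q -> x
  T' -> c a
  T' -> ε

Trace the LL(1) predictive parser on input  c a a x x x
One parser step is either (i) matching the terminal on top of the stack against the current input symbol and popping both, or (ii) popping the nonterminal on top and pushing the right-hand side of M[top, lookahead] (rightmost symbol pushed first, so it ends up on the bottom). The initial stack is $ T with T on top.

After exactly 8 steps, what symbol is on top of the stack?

R

step 1: stack=$ T  input=c a a x x x $  — expand T -> Q x R Q
step 2: stack=$ Q R x Q  input=c a a x x x $  — expand Q -> T' a x
step 3: stack=$ Q R x x a T'  input=c a a x x x $  — expand T' -> c a
step 4: stack=$ Q R x x a a c  input=c a a x x x $  — match c
step 5: stack=$ Q R x x a a  input=a a x x x $  — match a
step 6: stack=$ Q R x x a  input=a x x x $  — match a
step 7: stack=$ Q R x x  input=x x x $  — match x
step 8: stack=$ Q R x  input=x x $  — match x
Stack after step 8: $ Q R (top = R).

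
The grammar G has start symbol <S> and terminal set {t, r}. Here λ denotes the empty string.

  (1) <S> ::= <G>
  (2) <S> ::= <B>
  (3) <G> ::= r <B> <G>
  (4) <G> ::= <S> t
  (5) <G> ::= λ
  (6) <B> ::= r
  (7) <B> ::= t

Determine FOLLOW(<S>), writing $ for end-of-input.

FIRST(<B>): from <B>::=r we get {r}; from <B>::=t we get {t}. So FIRST(<B>) = {r, t}.
FIRST(<S>): from <S>::=<G> we get {λ, r, t}; from <S>::=<B> we get {r, t}. So FIRST(<S>) = {λ, r, t}.
FIRST(<G>): from <G>::=r <B> <G> we get {r}; from <G>::=<S> t we get {r, t}; from <G>::=λ we get {λ}. So FIRST(<G>) = {λ, r, t}.
FOLLOW(<S>) includes $ since <S> is the start symbol.
FOLLOW(<S>): in <G>::=<S> t, <S> is followed by t with FIRST {t}. Thus FOLLOW(<S>) = {$, t}.
FOLLOW(<G>): in <S>::=<G>, the suffix after <G> is empty, so FOLLOW(<G>) ⊇ FOLLOW(<S>) = {$, t}; in <G>::=r <B> <G>, the suffix after <G> is empty (adds nothing new). Thus FOLLOW(<G>) = {$, t}.
FOLLOW(<B>): in <S>::=<B>, the suffix after <B> is empty, so FOLLOW(<B>) ⊇ FOLLOW(<S>) = {$, t}; in <G>::=r <B> <G>, <B> is followed by <G> with FIRST {λ, r, t}; in <G>::=r <B> <G>, the suffix after <B> is nullable, so FOLLOW(<B>) ⊇ FOLLOW(<G>) = {$, t}. Thus FOLLOW(<B>) = {$, r, t}.

{$, t}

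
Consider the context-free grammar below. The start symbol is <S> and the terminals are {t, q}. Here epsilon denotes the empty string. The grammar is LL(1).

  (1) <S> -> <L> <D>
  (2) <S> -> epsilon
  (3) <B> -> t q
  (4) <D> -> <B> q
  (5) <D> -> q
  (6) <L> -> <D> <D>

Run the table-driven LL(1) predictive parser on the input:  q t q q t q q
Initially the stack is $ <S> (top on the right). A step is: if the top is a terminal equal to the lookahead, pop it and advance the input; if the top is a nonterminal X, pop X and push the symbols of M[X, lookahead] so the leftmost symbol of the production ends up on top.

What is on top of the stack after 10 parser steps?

<B>

      Stack          Input            Action
   1  $ <S>          q t q q t q q $  expand <S> -> <L> <D>
   2  $ <D> <L>      q t q q t q q $  expand <L> -> <D> <D>
   3  $ <D> <D> <D>  q t q q t q q $  expand <D> -> q
   4  $ <D> <D> q    q t q q t q q $  match q
   5  $ <D> <D>      t q q t q q $    expand <D> -> <B> q
   6  $ <D> q <B>    t q q t q q $    expand <B> -> t q
   7  $ <D> q q t    t q q t q q $    match t
   8  $ <D> q q      q q t q q $      match q
   9  $ <D> q        q t q q $        match q
  10  $ <D>          t q q $          expand <D> -> <B> q
Stack after step 10: $ q <B> (top = <B>).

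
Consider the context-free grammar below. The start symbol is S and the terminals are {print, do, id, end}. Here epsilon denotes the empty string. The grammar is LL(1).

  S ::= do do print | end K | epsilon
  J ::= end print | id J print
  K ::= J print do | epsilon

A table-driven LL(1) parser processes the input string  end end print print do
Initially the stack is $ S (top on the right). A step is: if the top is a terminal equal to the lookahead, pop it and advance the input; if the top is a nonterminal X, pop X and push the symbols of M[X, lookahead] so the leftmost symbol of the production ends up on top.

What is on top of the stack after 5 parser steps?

print

step 1: stack=$ S  input=end end print print do $  — expand S ::= end K
step 2: stack=$ K end  input=end end print print do $  — match end
step 3: stack=$ K  input=end print print do $  — expand K ::= J print do
step 4: stack=$ do print J  input=end print print do $  — expand J ::= end print
step 5: stack=$ do print print end  input=end print print do $  — match end
Stack after step 5: $ do print print (top = print).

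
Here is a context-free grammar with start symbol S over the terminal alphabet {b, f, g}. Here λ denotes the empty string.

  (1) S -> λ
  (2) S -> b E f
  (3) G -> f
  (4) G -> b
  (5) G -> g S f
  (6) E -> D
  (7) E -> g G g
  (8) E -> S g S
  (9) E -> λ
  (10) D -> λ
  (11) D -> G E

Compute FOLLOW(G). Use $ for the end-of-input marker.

FIRST(S) = {λ, b}
FIRST(G) = {b, f, g}
FIRST(D) = {λ, b, f, g}  (via G E)
FIRST(E) = {λ, b, f, g}  (via D, S g S)
FOLLOW(S) includes $ since S is the start symbol.
FOLLOW(S): in G->g S f, S is followed by f with FIRST {f}; in E->S g S (occurrence 1), S is followed by g S with FIRST {g}; in E->S g S (occurrence 2), the suffix after S is empty, so FOLLOW(S) ⊇ FOLLOW(E) = {f}. Thus FOLLOW(S) = {$, f, g}.
FOLLOW(G): in E->g G g, G is followed by g with FIRST {g}; in D->G E, G is followed by E with FIRST {λ, b, f, g}; in D->G E, the suffix after G is nullable, so FOLLOW(G) ⊇ FOLLOW(D) = {f}. Thus FOLLOW(G) = {b, f, g}.
FOLLOW(E): in S->b E f, E is followed by f with FIRST {f}; in D->G E, the suffix after E is empty, so FOLLOW(E) ⊇ FOLLOW(D) = {f}. Thus FOLLOW(E) = {f}.
FOLLOW(D): in E->D, the suffix after D is empty, so FOLLOW(D) ⊇ FOLLOW(E) = {f}. Thus FOLLOW(D) = {f}.

{b, f, g}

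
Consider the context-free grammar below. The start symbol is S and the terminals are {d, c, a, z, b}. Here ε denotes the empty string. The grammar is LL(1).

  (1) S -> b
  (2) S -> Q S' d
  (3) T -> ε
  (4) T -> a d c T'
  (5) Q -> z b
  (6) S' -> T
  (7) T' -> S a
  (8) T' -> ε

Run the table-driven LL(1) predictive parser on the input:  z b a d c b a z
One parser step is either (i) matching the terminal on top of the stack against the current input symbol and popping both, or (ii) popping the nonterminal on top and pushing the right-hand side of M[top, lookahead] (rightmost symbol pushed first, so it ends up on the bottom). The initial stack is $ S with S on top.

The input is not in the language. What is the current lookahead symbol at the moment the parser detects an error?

step 1: stack=$ S  input=z b a d c b a z $  — expand S -> Q S' d
step 2: stack=$ d S' Q  input=z b a d c b a z $  — expand Q -> z b
step 3: stack=$ d S' b z  input=z b a d c b a z $  — match z
step 4: stack=$ d S' b  input=b a d c b a z $  — match b
step 5: stack=$ d S'  input=a d c b a z $  — expand S' -> T
step 6: stack=$ d T  input=a d c b a z $  — expand T -> a d c T'
step 7: stack=$ d T' c d a  input=a d c b a z $  — match a
step 8: stack=$ d T' c d  input=d c b a z $  — match d
step 9: stack=$ d T' c  input=c b a z $  — match c
step 10: stack=$ d T'  input=b a z $  — expand T' -> S a
step 11: stack=$ d a S  input=b a z $  — expand S -> b
step 12: stack=$ d a b  input=b a z $  — match b
step 13: stack=$ d a  input=a z $  — match a
step 14: stack=$ d  input=z $  — error: top is terminal d but lookahead is z

z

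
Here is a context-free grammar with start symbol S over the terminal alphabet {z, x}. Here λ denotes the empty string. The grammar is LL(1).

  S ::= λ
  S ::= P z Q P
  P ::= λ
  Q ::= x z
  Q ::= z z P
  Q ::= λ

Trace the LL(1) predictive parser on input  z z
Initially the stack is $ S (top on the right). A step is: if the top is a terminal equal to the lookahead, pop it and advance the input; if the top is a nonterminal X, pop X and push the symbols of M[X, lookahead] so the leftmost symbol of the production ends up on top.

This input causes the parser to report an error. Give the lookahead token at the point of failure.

step 1: stack=$ S  input=z z $  — expand S ::= P z Q P
step 2: stack=$ P Q z P  input=z z $  — expand P ::= λ
step 3: stack=$ P Q z  input=z z $  — match z
step 4: stack=$ P Q  input=z $  — expand Q ::= z z P
step 5: stack=$ P P z z  input=z $  — match z
step 6: stack=$ P P z  input=$  — error: top is terminal z but lookahead is $

$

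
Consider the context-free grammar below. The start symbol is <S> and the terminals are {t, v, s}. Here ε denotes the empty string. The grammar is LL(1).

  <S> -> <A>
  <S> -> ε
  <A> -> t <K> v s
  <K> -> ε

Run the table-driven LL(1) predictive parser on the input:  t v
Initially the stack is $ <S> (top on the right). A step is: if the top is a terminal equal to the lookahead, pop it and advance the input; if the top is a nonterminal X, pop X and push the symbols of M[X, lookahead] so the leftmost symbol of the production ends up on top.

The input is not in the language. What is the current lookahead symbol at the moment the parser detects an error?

$

     Stack        Input  Action
  1  $ <S>        t v $  expand <S> -> <A>
  2  $ <A>        t v $  expand <A> -> t <K> v s
  3  $ s v <K> t  t v $  match t
  4  $ s v <K>    v $    expand <K> -> ε
  5  $ s v        v $    match v
  6  $ s          $      error: top is terminal s but lookahead is $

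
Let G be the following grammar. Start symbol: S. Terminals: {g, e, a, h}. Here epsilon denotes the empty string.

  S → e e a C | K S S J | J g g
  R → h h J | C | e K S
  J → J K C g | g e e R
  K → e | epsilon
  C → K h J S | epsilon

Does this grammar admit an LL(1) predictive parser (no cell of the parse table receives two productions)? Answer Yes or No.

No

FIRST(S) = {e, g}
FIRST(R) = {epsilon, e, h}
FIRST(J) = {g}
FIRST(K) = {epsilon, e}
FIRST(C) = {epsilon, e, h}
FOLLOW(S) = {$, e, g, h}
FOLLOW(R) = {$, e, g, h}
FOLLOW(J) = {$, e, g, h}
FOLLOW(K) = {e, g, h}
FOLLOW(C) = {$, e, g, h}
Cell M[C, e] receives both C → K h J S and C → epsilon — the grammar is not LL(1).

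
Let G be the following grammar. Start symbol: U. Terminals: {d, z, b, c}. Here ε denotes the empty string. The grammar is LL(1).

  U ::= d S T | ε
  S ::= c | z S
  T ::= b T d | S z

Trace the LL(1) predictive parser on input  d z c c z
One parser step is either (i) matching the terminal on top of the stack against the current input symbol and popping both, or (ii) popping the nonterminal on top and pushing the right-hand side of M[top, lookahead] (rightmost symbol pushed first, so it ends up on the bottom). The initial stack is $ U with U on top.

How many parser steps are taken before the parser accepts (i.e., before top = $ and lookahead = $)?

      Stack    Input        Action
   1  $ U      d z c c z $  expand U ::= d S T
   2  $ T S d  d z c c z $  match d
   3  $ T S    z c c z $    expand S ::= z S
   4  $ T S z  z c c z $    match z
   5  $ T S    c c z $      expand S ::= c
   6  $ T c    c c z $      match c
   7  $ T      c z $        expand T ::= S z
   8  $ z S    c z $        expand S ::= c
   9  $ z c    c z $        match c
  10  $ z      z $          match z
Accept reached after 10 steps.

10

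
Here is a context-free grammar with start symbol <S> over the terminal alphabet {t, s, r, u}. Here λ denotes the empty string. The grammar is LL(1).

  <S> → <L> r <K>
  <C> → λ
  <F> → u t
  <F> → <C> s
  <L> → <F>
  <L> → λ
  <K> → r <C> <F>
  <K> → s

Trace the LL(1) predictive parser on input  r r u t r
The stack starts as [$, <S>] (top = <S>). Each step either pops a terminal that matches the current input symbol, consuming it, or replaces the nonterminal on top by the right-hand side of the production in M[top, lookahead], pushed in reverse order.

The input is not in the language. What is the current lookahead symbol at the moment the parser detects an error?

step 1: stack=$ <S>  input=r r u t r $  — expand <S> → <L> r <K>
step 2: stack=$ <K> r <L>  input=r r u t r $  — expand <L> → λ
step 3: stack=$ <K> r  input=r r u t r $  — match r
step 4: stack=$ <K>  input=r u t r $  — expand <K> → r <C> <F>
step 5: stack=$ <F> <C> r  input=r u t r $  — match r
step 6: stack=$ <F> <C>  input=u t r $  — expand <C> → λ
step 7: stack=$ <F>  input=u t r $  — expand <F> → u t
step 8: stack=$ t u  input=u t r $  — match u
step 9: stack=$ t  input=t r $  — match t
step 10: stack=$  input=r $  — error: stack empty but input remains

r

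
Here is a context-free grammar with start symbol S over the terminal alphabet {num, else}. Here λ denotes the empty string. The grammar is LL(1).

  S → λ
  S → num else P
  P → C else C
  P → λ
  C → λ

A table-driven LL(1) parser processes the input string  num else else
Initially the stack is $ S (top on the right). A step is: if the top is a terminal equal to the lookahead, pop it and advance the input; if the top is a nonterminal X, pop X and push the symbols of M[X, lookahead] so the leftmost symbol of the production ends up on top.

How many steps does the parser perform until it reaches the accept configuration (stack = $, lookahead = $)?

7

step 1: stack=$ S  input=num else else $  — expand S → num else P
step 2: stack=$ P else num  input=num else else $  — match num
step 3: stack=$ P else  input=else else $  — match else
step 4: stack=$ P  input=else $  — expand P → C else C
step 5: stack=$ C else C  input=else $  — expand C → λ
step 6: stack=$ C else  input=else $  — match else
step 7: stack=$ C  input=$  — expand C → λ
Accept reached after 7 steps.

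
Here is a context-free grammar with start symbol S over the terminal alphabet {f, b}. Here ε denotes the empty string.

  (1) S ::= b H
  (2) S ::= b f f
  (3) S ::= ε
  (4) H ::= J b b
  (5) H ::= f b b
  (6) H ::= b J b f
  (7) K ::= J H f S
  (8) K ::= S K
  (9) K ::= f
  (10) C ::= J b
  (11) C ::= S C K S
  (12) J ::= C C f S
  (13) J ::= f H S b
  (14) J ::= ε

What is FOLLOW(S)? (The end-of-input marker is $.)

{$, b, f}

FIRST(S) = {ε, b}
FIRST(H) = {b, f}  (via J b b)
FIRST(K) = {b, f}  (via J H f S, S K)
FIRST(C) = {b, f}  (via J b, S C K S)
FIRST(J) = {ε, b, f}  (via C C f S)
FOLLOW(S) includes $ since S is the start symbol.
FOLLOW(C): in C::=S C K S, C is followed by K S with FIRST {b, f}; in J::=C C f S (occurrence 1), C is followed by C f S with FIRST {b, f}; in J::=C C f S (occurrence 2), C is followed by f S with FIRST {f}. Thus FOLLOW(C) = {b, f}.
FOLLOW(K): in K::=S K, the suffix after K is empty (adds nothing new); in C::=S C K S, K is followed by S with FIRST {ε, b}; in C::=S C K S, the suffix after K is nullable, so FOLLOW(K) ⊇ FOLLOW(C) = {b, f}. Thus FOLLOW(K) = {b, f}.
FOLLOW(J): in H::=J b b, J is followed by b b with FIRST {b}; in H::=b J b f, J is followed by b f with FIRST {b}; in K::=J H f S, J is followed by H f S with FIRST {b, f}; in C::=J b, J is followed by b with FIRST {b}. Thus FOLLOW(J) = {b, f}.
FOLLOW(S): in K::=J H f S, the suffix after S is empty, so FOLLOW(S) ⊇ FOLLOW(K) = {b, f}; in K::=S K, S is followed by K with FIRST {b, f}; in C::=S C K S (occurrence 1), S is followed by C K S with FIRST {b, f}; in C::=S C K S (occurrence 2), the suffix after S is empty, so FOLLOW(S) ⊇ FOLLOW(C) = {b, f}; in J::=C C f S, the suffix after S is empty, so FOLLOW(S) ⊇ FOLLOW(J) = {b, f}; in J::=f H S b, S is followed by b with FIRST {b}. Thus FOLLOW(S) = {$, b, f}.
FOLLOW(H): in S::=b H, the suffix after H is empty, so FOLLOW(H) ⊇ FOLLOW(S) = {$, b, f}; in K::=J H f S, H is followed by f S with FIRST {f}; in J::=f H S b, H is followed by S b with FIRST {b}. Thus FOLLOW(H) = {$, b, f}.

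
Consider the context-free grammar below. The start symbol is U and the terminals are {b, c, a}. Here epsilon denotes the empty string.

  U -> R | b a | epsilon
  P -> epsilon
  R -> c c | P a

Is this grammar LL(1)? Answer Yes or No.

Yes

FIRST(U) = {epsilon, a, b, c}
FIRST(P) = {epsilon}
FIRST(R) = {a, c}
FOLLOW(U) = {$}
FOLLOW(P) = {a}
FOLLOW(R) = {$}
Each cell of M receives at most one production.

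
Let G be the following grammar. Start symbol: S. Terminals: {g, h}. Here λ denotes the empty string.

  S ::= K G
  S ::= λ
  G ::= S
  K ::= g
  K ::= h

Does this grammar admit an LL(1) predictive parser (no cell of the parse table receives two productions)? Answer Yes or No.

FIRST(S) = {λ, g, h}
FIRST(G) = {λ, g, h}
FIRST(K) = {g, h}
FOLLOW(S) = {$}
FOLLOW(G) = {$}
FOLLOW(K) = {$, g, h}
Each cell of M receives at most one production.

Yes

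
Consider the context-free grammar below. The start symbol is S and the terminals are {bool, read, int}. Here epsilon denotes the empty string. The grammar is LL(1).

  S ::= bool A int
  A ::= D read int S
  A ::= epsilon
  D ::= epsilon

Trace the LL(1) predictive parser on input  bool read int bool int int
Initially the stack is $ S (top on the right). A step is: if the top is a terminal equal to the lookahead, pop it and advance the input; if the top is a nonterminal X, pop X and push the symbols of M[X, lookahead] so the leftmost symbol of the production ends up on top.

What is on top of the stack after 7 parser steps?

bool

     Stack               Input                         Action
  1  $ S                 bool read int bool int int $  expand S ::= bool A int
  2  $ int A bool        bool read int bool int int $  match bool
  3  $ int A             read int bool int int $       expand A ::= D read int S
  4  $ int S int read D  read int bool int int $       expand D ::= epsilon
  5  $ int S int read    read int bool int int $       match read
  6  $ int S int         int bool int int $            match int
  7  $ int S             bool int int $                expand S ::= bool A int
Stack after step 7: $ int int A bool (top = bool).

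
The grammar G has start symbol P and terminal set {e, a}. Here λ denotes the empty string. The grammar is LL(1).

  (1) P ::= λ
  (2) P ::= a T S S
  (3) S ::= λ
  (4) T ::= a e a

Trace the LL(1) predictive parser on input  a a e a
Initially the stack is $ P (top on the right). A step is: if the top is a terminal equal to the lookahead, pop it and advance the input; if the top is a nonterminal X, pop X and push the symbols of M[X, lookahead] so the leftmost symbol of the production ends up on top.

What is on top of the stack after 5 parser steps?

a

     Stack        Input      Action
  1  $ P          a a e a $  expand P ::= a T S S
  2  $ S S T a    a a e a $  match a
  3  $ S S T      a e a $    expand T ::= a e a
  4  $ S S a e a  a e a $    match a
  5  $ S S a e    e a $      match e
Stack after step 5: $ S S a (top = a).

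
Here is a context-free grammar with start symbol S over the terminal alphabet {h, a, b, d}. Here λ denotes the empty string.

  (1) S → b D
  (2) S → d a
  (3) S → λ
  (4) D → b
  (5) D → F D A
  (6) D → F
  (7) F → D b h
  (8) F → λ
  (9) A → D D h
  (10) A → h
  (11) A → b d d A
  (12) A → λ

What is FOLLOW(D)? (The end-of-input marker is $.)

{$, b, h}

FIRST(S): from S→b D we get {b}; from S→d a we get {d}; from S→λ we get {λ}. So FIRST(S) = {λ, b, d}.
FIRST(D): from D→b we get {b}; from D→F D A we get {λ, b, h}; from D→F we get {λ, b, h}. So FIRST(D) = {λ, b, h}.
FIRST(F): from F→D b h we get {b, h}; from F→λ we get {λ}. So FIRST(F) = {λ, b, h}.
FIRST(A): from A→D D h we get {b, h}; from A→h we get {h}; from A→b d d A we get {b}; from A→λ we get {λ}. So FIRST(A) = {λ, b, h}.
FOLLOW(S) includes $ since S is the start symbol.
FOLLOW(S): S appears on no right-hand side. Thus FOLLOW(S) = {$}.
FOLLOW(D): in S→b D, the suffix after D is empty, so FOLLOW(D) ⊇ FOLLOW(S) = {$}; in D→F D A, D is followed by A with FIRST {λ, b, h}; in D→F D A, the suffix after D is nullable (adds nothing new); in F→D b h, D is followed by b h with FIRST {b}; in A→D D h (occurrence 1), D is followed by D h with FIRST {b, h}; in A→D D h (occurrence 2), D is followed by h with FIRST {h}. Thus FOLLOW(D) = {$, b, h}.
FOLLOW(F): in D→F D A, F is followed by D A with FIRST {λ, b, h}; in D→F D A, the suffix after F is nullable, so FOLLOW(F) ⊇ FOLLOW(D) = {$, b, h}; in D→F, the suffix after F is empty, so FOLLOW(F) ⊇ FOLLOW(D) = {$, b, h}. Thus FOLLOW(F) = {$, b, h}.
FOLLOW(A): in D→F D A, the suffix after A is empty, so FOLLOW(A) ⊇ FOLLOW(D) = {$, b, h}; in A→b d d A, the suffix after A is empty (adds nothing new). Thus FOLLOW(A) = {$, b, h}.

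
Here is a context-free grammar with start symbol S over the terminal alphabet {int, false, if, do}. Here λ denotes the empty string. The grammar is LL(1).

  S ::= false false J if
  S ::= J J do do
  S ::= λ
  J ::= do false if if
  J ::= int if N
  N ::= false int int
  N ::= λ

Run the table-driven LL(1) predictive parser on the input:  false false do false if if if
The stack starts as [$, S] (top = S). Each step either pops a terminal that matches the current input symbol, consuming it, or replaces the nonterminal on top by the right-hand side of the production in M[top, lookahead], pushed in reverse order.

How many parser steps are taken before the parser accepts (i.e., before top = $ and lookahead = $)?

9

     Stack                Input                            Action
  1  $ S                  false false do false if if if $  expand S ::= false false J if
  2  $ if J false false   false false do false if if if $  match false
  3  $ if J false         false do false if if if $        match false
  4  $ if J               do false if if if $              expand J ::= do false if if
  5  $ if if if false do  do false if if if $              match do
  6  $ if if if false     false if if if $                 match false
  7  $ if if if           if if if $                       match if
  8  $ if if              if if $                          match if
  9  $ if                 if $                             match if
Accept reached after 9 steps.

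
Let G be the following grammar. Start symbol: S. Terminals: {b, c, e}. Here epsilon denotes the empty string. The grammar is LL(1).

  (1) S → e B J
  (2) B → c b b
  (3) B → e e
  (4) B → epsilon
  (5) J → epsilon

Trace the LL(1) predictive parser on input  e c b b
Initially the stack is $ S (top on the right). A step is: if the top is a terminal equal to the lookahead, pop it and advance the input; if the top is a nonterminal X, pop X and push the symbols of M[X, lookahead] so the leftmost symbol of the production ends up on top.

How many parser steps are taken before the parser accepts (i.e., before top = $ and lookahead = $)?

7

step 1: stack=$ S  input=e c b b $  — expand S → e B J
step 2: stack=$ J B e  input=e c b b $  — match e
step 3: stack=$ J B  input=c b b $  — expand B → c b b
step 4: stack=$ J b b c  input=c b b $  — match c
step 5: stack=$ J b b  input=b b $  — match b
step 6: stack=$ J b  input=b $  — match b
step 7: stack=$ J  input=$  — expand J → epsilon
Accept reached after 7 steps.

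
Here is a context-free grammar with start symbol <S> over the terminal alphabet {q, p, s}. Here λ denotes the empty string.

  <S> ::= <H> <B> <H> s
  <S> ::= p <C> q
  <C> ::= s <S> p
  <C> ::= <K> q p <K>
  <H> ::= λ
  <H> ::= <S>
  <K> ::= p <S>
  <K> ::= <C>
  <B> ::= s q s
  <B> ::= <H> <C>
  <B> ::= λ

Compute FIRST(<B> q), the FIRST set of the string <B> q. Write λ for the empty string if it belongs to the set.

FIRST(<S>): from <S>::=<H> <B> <H> s we get {p, s}; from <S>::=p <C> q we get {p}. So FIRST(<S>) = {p, s}.
FIRST(<H>): from <H>::=λ we get {λ}; from <H>::=<S> we get {p, s}. So FIRST(<H>) = {λ, p, s}.
FIRST(<C>): from <C>::=s <S> p we get {s}; from <C>::=<K> q p <K> we get {p, s}. So FIRST(<C>) = {p, s}.
FIRST(<K>): from <K>::=p <S> we get {p}; from <K>::=<C> we get {p, s}. So FIRST(<K>) = {p, s}.
FIRST(<B>): from <B>::=s q s we get {s}; from <B>::=<H> <C> we get {p, s}; from <B>::=λ we get {λ}. So FIRST(<B>) = {λ, p, s}.
FIRST(<B> q): take FIRST of each symbol in turn, carrying on past any symbol whose FIRST contains λ; result {p, q, s}.

{p, q, s}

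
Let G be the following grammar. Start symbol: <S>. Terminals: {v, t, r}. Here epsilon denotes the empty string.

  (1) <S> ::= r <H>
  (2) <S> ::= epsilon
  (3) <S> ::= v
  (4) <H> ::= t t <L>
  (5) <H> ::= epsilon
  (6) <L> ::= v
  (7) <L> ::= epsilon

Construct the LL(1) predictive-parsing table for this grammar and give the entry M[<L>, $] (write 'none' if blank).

FIRST(<S>): from <S>::=r <H> we get {r}; from <S>::=epsilon we get {epsilon}; from <S>::=v we get {v}. So FIRST(<S>) = {epsilon, r, v}.
FIRST(<H>): from <H>::=t t <L> we get {t}; from <H>::=epsilon we get {epsilon}. So FIRST(<H>) = {epsilon, t}.
FIRST(<L>): from <L>::=v we get {v}; from <L>::=epsilon we get {epsilon}. So FIRST(<L>) = {epsilon, v}.
FOLLOW(<S>) includes $ since <S> is the start symbol.
FOLLOW(<H>): in <S>::=r <H>, the suffix after <H> is empty, so FOLLOW(<H>) ⊇ FOLLOW(<S>) = {$}. Thus FOLLOW(<H>) = {$}.
FOLLOW(<L>): in <H>::=t t <L>, the suffix after <L> is empty, so FOLLOW(<L>) ⊇ FOLLOW(<H>) = {$}. Thus FOLLOW(<L>) = {$}.
For <L> ::= v: FIRST(v) = {v}, so it goes in M[<L>, t] for t ∈ {v}.
For <L> ::= epsilon: FIRST(epsilon) = {epsilon}, so it goes in M[<L>, t] for t ∈ {}; since epsilon ∈ FIRST, also for every t ∈ FOLLOW(<L>) = {$}.

<L> ::= epsilon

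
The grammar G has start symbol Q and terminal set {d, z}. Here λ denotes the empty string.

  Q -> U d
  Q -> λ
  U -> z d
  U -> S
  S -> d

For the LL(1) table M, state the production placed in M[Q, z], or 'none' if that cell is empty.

FIRST(S) = {d}
FIRST(U) = {d, z}  (via S)
FIRST(Q) = {λ, d, z}  (via U d)
FOLLOW(Q) includes $ since Q is the start symbol.
FOLLOW(Q): Q appears on no right-hand side. Thus FOLLOW(Q) = {$}.
For Q -> U d: FIRST(U d) = {d, z}, so it goes in M[Q, t] for t ∈ {d, z}.
For Q -> λ: FIRST(λ) = {λ}, so it goes in M[Q, t] for t ∈ {}; since λ ∈ FIRST, also for every t ∈ FOLLOW(Q) = {$}.

Q -> U d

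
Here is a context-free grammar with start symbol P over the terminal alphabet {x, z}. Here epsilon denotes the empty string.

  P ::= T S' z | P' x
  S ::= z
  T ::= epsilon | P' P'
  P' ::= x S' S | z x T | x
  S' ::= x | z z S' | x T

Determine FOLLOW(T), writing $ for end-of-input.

FIRST(S): from S::=z we get {z}. So FIRST(S) = {z}.
FIRST(P'): from P'::=x S' S we get {x}; from P'::=z x T we get {z}; from P'::=x we get {x}. So FIRST(P') = {x, z}.
FIRST(S'): from S'::=x we get {x}; from S'::=z z S' we get {z}; from S'::=x T we get {x}. So FIRST(S') = {x, z}.
FIRST(T): from T::=epsilon we get {epsilon}; from T::=P' P' we get {x, z}. So FIRST(T) = {epsilon, x, z}.
FIRST(P): from P::=T S' z we get {x, z}; from P::=P' x we get {x, z}. So FIRST(P) = {x, z}.
FOLLOW(P) includes $ since P is the start symbol.
FOLLOW(P): P appears on no right-hand side. Thus FOLLOW(P) = {$}.
FOLLOW(S'): in P::=T S' z, S' is followed by z with FIRST {z}; in P'::=x S' S, S' is followed by S with FIRST {z}; in S'::=z z S', the suffix after S' is empty (adds nothing new). Thus FOLLOW(S') = {z}.
FOLLOW(S): in P'::=x S' S, the suffix after S is empty, so FOLLOW(S) ⊇ FOLLOW(P') = {x, z}. Thus FOLLOW(S) = {x, z}.
FOLLOW(T): in P::=T S' z, T is followed by S' z with FIRST {x, z}; in P'::=z x T, the suffix after T is empty, so FOLLOW(T) ⊇ FOLLOW(P') = {x, z}; in S'::=x T, the suffix after T is empty, so FOLLOW(T) ⊇ FOLLOW(S') = {z}. Thus FOLLOW(T) = {x, z}.
FOLLOW(P'): in P::=P' x, P' is followed by x with FIRST {x}; in T::=P' P' (occurrence 1), P' is followed by P' with FIRST {x, z}; in T::=P' P' (occurrence 2), the suffix after P' is empty, so FOLLOW(P') ⊇ FOLLOW(T) = {x, z}. Thus FOLLOW(P') = {x, z}.

{x, z}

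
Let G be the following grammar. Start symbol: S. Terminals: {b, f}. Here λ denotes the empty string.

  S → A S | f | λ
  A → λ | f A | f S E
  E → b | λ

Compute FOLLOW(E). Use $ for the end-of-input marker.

{$, b, f}

FIRST(A): from A→λ we get {λ}; from A→f A we get {f}; from A→f S E we get {f}. So FIRST(A) = {λ, f}.
FIRST(E): from E→b we get {b}; from E→λ we get {λ}. So FIRST(E) = {λ, b}.
FIRST(S): from S→A S we get {λ, f}; from S→f we get {f}; from S→λ we get {λ}. So FIRST(S) = {λ, f}.
FOLLOW(S) includes $ since S is the start symbol.
FOLLOW(S): in S→A S, the suffix after S is empty (adds nothing new); in A→f S E, S is followed by E with FIRST {λ, b}; in A→f S E, the suffix after S is nullable, so FOLLOW(S) ⊇ FOLLOW(A) = {$, b, f}. Thus FOLLOW(S) = {$, b, f}.
FOLLOW(A): in S→A S, A is followed by S with FIRST {λ, f}; in S→A S, the suffix after A is nullable, so FOLLOW(A) ⊇ FOLLOW(S) = {$, b, f}; in A→f A, the suffix after A is empty (adds nothing new). Thus FOLLOW(A) = {$, b, f}.
FOLLOW(E): in A→f S E, the suffix after E is empty, so FOLLOW(E) ⊇ FOLLOW(A) = {$, b, f}. Thus FOLLOW(E) = {$, b, f}.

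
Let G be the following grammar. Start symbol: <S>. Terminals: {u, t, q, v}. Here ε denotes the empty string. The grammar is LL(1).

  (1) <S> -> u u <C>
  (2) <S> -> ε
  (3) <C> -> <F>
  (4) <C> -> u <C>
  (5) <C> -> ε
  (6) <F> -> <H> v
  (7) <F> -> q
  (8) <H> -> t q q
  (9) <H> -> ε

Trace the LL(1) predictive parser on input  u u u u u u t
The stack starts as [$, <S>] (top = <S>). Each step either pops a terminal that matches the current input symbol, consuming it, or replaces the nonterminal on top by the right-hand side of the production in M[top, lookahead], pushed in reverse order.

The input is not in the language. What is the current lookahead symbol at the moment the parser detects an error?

      Stack      Input            Action
   1  $ <S>      u u u u u u t $  expand <S> -> u u <C>
   2  $ <C> u u  u u u u u u t $  match u
   3  $ <C> u    u u u u u t $    match u
   4  $ <C>      u u u u t $      expand <C> -> u <C>
   5  $ <C> u    u u u u t $      match u
   6  $ <C>      u u u t $        expand <C> -> u <C>
   7  $ <C> u    u u u t $        match u
   8  $ <C>      u u t $          expand <C> -> u <C>
   9  $ <C> u    u u t $          match u
  10  $ <C>      u t $            expand <C> -> u <C>
  11  $ <C> u    u t $            match u
  12  $ <C>      t $              expand <C> -> <F>
  13  $ <F>      t $              expand <F> -> <H> v
  14  $ v <H>    t $              expand <H> -> t q q
  15  $ v q q t  t $              match t
  16  $ v q q    $                error: top is terminal q but lookahead is $

$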